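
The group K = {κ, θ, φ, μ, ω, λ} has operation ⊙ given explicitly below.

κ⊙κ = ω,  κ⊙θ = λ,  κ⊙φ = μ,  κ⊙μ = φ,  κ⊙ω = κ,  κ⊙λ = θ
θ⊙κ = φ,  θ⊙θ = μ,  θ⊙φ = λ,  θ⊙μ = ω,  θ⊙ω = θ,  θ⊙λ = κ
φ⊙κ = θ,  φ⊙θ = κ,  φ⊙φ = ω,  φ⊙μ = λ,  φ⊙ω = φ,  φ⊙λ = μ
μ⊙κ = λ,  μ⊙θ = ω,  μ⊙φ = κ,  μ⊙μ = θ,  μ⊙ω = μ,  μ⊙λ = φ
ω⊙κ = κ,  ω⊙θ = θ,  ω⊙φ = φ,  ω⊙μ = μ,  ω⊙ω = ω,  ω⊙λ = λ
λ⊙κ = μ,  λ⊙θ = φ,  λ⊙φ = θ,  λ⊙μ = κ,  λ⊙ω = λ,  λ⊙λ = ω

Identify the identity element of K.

ω

The identity e satisfies e ⊙ x = x for all x, so its row in the table reproduces the column headers.
Row ω reads: κ, θ, φ, μ, ω, λ — exactly the header order. So ω is the identity.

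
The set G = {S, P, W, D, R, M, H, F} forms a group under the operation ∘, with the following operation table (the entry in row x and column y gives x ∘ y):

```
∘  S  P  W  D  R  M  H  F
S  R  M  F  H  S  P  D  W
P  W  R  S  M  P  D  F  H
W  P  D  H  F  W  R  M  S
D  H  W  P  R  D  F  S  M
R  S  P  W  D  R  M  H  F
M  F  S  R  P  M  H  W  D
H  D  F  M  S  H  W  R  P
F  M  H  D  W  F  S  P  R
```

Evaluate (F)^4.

F^1 = F
F^2 = F ∘ F = R
F^3 = R ∘ F = F
F^4 = F ∘ F = R
(Structurally, G here is isomorphic to the dihedral group D_4.)

R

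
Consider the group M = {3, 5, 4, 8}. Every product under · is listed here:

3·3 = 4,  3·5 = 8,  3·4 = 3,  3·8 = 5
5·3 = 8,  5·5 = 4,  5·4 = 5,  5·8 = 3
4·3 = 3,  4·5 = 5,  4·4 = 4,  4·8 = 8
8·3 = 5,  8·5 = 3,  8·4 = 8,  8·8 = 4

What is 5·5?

Read row 5, column 5: 5·5 = 4.

4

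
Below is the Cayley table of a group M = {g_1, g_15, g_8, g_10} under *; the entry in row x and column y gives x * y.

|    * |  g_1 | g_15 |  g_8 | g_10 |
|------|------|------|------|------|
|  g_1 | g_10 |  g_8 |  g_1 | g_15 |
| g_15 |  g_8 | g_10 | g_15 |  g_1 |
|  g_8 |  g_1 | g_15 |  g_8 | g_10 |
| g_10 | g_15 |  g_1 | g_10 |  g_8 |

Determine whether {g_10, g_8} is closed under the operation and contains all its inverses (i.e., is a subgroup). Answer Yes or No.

Yes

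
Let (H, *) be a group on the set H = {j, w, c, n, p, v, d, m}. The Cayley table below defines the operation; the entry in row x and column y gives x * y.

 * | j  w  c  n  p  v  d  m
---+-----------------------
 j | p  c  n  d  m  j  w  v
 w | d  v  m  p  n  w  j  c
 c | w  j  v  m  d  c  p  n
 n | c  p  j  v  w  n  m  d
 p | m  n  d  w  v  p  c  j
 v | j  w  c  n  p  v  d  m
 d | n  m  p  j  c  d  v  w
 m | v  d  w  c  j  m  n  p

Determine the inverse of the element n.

First locate the identity: row v matches the header, so v is the identity.
Scan row n for v: n * n = v. Hence n^(-1) = n.

n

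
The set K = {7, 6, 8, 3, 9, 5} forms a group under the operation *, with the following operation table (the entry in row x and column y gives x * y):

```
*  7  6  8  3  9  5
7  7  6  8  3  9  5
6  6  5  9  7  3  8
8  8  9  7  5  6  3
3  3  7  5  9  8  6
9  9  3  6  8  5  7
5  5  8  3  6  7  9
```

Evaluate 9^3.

7

9^1 = 9
9^2 = 9 * 9 = 5
9^3 = 5 * 9 = 7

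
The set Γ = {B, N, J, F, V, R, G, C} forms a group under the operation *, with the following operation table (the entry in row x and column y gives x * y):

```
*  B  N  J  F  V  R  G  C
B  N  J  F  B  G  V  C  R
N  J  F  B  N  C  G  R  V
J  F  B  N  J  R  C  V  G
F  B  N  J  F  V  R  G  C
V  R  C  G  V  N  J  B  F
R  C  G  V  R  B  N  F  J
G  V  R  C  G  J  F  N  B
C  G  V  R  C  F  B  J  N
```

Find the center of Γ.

{F, N}

An element z is central iff its row equals its column in the table.
For R: R * C = J ≠ B = C * R, so R ∉ Z.
Checking each element this way leaves Z(Γ) = {F, N}.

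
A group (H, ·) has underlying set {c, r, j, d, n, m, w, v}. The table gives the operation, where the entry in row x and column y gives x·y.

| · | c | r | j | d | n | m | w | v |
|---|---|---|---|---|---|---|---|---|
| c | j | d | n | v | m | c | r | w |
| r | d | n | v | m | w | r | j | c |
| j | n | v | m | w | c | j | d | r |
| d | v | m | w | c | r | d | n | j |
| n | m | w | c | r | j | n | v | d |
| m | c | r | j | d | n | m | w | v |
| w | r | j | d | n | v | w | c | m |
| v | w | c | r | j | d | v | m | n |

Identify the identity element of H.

m

The identity e satisfies e·x = x for all x, so its row in the table reproduces the column headers.
Row m reads: c, r, j, d, n, m, w, v — exactly the header order. So m is the identity.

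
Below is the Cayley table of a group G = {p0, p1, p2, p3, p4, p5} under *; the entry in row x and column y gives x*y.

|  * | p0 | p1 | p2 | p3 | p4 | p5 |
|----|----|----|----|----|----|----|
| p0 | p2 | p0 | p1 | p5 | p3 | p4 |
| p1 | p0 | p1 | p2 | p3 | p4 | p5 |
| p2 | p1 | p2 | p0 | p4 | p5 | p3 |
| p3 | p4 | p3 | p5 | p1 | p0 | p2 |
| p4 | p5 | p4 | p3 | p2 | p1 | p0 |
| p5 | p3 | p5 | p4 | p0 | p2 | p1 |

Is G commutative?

p0*p3 = p5 but p3*p0 = p4.
Since p0 and p3 do not commute, G is not abelian.

No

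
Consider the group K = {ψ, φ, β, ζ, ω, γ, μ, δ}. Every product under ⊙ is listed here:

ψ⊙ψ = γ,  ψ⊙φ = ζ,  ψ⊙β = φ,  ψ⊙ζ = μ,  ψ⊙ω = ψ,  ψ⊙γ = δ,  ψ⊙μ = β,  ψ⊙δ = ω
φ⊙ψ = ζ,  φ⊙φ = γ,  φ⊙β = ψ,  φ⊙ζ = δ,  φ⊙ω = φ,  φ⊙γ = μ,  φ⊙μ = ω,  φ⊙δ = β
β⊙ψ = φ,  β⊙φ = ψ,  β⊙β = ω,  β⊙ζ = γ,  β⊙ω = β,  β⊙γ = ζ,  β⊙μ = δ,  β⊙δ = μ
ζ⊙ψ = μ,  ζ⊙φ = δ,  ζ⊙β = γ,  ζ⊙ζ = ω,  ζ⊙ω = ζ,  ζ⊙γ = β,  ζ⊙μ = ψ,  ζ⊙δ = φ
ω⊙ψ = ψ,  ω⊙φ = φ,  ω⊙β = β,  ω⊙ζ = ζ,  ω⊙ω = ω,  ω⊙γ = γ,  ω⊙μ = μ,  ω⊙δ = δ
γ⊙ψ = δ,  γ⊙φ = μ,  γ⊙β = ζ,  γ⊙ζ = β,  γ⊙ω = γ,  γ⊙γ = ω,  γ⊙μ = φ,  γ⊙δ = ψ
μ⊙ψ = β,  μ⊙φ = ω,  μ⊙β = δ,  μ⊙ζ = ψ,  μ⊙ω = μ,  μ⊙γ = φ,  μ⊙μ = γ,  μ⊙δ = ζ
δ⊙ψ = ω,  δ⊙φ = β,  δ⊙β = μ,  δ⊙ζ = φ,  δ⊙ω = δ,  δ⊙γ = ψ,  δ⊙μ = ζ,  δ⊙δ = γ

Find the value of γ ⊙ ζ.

Read row γ, column ζ: γ ⊙ ζ = β.
(Structurally, K here is isomorphic to Z_2 x Z_4.)

β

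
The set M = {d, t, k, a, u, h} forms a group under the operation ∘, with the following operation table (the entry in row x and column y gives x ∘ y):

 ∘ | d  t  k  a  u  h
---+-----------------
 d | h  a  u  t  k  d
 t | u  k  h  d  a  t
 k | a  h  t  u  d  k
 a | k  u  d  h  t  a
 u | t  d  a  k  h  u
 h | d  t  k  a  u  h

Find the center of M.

{h}

An element z is central iff its row equals its column in the table.
For k: k ∘ d = a ≠ u = d ∘ k, so k ∉ Z.
Checking each element this way leaves Z(M) = {h}.
(Structurally, M here is isomorphic to the symmetric group S_3.)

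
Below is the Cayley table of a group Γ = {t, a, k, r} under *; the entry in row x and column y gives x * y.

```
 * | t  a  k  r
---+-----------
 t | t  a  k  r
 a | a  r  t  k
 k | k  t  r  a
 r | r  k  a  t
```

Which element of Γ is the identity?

t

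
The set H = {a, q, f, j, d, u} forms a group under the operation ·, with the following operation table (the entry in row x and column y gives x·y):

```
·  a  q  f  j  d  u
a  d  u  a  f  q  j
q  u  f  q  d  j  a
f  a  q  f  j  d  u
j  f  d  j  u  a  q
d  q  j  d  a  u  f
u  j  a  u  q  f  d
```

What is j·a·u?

u

j·a = f
f·u = u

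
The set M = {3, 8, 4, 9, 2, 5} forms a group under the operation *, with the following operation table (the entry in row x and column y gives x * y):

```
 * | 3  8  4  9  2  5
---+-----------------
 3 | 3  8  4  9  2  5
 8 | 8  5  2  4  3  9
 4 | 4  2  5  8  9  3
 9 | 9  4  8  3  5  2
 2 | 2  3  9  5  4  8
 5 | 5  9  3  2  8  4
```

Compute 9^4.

9^1 = 9
9^2 = 9 * 9 = 3
9^3 = 3 * 9 = 9
9^4 = 9 * 9 = 3
(Structurally, M here is isomorphic to the cyclic group Z_6.)

3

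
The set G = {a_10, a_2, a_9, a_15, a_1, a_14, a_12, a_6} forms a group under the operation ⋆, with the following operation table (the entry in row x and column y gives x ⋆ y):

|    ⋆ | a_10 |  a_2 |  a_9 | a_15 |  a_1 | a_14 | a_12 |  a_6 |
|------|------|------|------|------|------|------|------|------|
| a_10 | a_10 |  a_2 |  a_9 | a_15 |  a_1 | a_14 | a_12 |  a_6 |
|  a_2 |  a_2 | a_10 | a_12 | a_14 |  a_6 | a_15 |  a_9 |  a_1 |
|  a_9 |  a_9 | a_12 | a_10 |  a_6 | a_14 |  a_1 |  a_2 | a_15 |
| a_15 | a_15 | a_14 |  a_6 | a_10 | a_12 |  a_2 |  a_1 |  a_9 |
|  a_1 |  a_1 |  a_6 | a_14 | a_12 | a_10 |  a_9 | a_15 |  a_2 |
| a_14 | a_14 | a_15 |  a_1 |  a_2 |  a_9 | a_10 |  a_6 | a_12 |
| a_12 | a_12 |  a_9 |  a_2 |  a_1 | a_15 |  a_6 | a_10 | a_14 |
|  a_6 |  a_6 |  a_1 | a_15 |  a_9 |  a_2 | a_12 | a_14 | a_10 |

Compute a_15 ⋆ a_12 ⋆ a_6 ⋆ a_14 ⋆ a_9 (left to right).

a_6

a_15 ⋆ a_12 = a_1
a_1 ⋆ a_6 = a_2
a_2 ⋆ a_14 = a_15
a_15 ⋆ a_9 = a_6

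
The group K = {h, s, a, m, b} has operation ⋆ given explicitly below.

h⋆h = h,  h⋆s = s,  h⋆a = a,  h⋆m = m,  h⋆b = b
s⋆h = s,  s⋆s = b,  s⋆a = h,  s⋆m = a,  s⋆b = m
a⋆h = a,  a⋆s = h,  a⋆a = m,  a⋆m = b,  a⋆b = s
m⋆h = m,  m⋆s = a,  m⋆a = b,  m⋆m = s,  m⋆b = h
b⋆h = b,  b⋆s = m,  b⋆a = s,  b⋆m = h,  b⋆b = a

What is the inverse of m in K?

First locate the identity: row h matches the header, so h is the identity.
Scan row m for h: m ⋆ b = h. Hence m^(-1) = b.

b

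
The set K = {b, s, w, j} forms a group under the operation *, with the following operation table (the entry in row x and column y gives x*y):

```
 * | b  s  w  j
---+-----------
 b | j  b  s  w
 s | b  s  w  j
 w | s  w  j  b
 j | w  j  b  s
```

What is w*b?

s

Read row w, column b: w*b = s.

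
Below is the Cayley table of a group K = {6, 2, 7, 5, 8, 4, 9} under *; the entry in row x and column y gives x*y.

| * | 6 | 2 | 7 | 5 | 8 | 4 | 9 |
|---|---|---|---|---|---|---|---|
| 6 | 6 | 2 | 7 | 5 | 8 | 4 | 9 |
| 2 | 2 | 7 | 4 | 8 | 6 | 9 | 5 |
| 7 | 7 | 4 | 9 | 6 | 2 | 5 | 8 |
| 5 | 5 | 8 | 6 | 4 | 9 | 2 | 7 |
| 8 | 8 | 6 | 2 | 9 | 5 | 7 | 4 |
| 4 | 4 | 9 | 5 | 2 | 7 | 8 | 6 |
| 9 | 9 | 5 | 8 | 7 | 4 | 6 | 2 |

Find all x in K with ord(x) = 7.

Identity is 6. Compute the order of each non-identity element by repeated multiplication:
  2: 2 → 7 → 4 → 9 → 5 → 8 → 6  (order 7)
  7: 7 → 9 → 8 → 2 → 4 → 5 → 6  (order 7)
  5: 5 → 4 → 2 → 8 → 9 → 7 → 6  (order 7)
  8: 8 → 5 → 9 → 4 → 7 → 2 → 6  (order 7)
  4: 4 → 8 → 7 → 5 → 2 → 9 → 6  (order 7)
  9: 9 → 2 → 5 → 7 → 8 → 4 → 6  (order 7)
Elements of order 7: {2, 4, 5, 7, 8, 9}.

{2, 4, 5, 7, 8, 9}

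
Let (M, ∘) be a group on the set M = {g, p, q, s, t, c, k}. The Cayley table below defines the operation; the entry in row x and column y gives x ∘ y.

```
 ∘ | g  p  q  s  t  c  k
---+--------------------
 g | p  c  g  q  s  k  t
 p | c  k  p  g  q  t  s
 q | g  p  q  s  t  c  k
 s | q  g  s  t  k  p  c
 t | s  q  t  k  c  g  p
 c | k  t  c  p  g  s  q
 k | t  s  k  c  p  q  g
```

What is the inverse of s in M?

First locate the identity: row q matches the header, so q is the identity.
Scan row s for q: s ∘ g = q. Hence s^(-1) = g.

g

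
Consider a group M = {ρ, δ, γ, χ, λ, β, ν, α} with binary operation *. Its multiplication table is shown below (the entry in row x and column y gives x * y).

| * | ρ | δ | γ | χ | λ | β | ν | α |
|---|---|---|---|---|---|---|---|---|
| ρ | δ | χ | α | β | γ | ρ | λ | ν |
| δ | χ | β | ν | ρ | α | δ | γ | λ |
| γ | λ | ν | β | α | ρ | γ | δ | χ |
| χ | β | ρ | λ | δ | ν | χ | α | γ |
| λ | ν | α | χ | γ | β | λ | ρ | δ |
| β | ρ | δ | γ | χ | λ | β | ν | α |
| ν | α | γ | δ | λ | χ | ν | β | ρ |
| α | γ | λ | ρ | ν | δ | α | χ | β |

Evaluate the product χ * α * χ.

χ * α = γ
γ * χ = α
(Structurally, M here is isomorphic to the dihedral group D_4.)

α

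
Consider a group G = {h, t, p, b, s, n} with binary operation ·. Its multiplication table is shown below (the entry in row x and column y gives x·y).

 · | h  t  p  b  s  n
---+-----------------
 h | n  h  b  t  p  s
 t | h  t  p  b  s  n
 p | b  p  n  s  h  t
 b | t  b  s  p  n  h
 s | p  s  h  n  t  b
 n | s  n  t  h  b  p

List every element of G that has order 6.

{b, h}

Identity is t. Compute the order of each non-identity element by repeated multiplication:
  h: h → n → s → p → b → t  (order 6)
  p: p → n → t  (order 3)
  b: b → p → s → n → h → t  (order 6)
  s: s → t  (order 2)
  n: n → p → t  (order 3)
Elements of order 6: {b, h}.
(Structurally, G here is isomorphic to the cyclic group Z_6.)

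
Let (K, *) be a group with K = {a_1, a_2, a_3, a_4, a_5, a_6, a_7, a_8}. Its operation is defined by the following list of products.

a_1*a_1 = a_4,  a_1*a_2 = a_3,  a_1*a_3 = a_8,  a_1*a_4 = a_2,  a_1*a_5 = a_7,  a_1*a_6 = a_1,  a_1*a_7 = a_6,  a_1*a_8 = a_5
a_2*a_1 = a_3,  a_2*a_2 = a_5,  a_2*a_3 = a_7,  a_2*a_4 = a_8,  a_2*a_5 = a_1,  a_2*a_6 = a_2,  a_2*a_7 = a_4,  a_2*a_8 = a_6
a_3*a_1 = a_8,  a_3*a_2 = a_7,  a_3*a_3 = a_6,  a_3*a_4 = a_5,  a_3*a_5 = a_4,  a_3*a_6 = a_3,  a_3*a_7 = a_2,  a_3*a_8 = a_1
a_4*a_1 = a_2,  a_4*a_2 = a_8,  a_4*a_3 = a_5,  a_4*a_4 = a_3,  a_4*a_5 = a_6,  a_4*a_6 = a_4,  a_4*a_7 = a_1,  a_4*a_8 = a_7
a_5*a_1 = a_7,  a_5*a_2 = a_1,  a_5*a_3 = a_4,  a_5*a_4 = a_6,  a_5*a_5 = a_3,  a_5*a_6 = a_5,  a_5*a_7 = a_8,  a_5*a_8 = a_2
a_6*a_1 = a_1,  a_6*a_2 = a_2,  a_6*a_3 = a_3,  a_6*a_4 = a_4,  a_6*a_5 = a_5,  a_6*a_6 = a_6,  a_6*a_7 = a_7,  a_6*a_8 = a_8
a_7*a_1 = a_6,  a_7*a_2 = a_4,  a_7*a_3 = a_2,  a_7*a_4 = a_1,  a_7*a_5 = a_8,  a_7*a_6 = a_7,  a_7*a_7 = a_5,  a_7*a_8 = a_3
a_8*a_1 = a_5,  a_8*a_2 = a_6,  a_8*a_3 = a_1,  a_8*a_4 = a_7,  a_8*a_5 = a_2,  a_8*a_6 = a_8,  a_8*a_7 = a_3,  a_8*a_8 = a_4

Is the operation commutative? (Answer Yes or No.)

Yes

Check whether the table is symmetric across its main diagonal.
Every entry (row x, col y) equals the entry (row y, col x), so K is abelian.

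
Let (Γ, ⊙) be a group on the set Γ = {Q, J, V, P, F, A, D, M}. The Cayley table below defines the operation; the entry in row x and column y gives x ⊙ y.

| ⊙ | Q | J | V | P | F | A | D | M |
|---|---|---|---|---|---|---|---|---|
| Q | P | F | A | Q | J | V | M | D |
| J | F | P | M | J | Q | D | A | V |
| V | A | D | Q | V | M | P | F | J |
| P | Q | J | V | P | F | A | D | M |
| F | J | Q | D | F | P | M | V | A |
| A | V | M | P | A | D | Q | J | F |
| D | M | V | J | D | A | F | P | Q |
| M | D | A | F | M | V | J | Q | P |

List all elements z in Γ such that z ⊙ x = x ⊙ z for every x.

An element z is central iff its row equals its column in the table.
For F: F ⊙ A = M ≠ D = A ⊙ F, so F ∉ Z.
Checking each element this way leaves Z(Γ) = {P, Q}.

{P, Q}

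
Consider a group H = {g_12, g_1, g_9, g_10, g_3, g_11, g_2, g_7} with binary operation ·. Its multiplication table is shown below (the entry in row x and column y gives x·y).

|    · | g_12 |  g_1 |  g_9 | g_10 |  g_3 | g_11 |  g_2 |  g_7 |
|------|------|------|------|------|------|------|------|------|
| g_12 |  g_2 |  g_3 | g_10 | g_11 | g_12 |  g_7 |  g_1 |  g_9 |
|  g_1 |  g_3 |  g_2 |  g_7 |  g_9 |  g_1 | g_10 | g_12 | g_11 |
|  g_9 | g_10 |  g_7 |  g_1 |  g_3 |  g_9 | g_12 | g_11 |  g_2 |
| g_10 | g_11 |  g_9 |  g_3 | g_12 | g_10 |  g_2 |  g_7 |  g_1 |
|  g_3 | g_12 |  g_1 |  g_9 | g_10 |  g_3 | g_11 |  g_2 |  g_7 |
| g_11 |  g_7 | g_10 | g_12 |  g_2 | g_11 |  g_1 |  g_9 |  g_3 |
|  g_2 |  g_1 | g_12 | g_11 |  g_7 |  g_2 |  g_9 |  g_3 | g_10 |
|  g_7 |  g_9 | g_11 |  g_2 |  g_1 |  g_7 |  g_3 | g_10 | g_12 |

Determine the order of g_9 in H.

8

The identity element is g_3 (its row matches the header).
g_9^1 = g_9
g_9^2 = g_9·g_9 = g_1
g_9^3 = g_1·g_9 = g_7
g_9^4 = g_7·g_9 = g_2
g_9^5 = g_2·g_9 = g_11
g_9^6 = g_11·g_9 = g_12
g_9^7 = g_12·g_9 = g_10
g_9^8 = g_10·g_9 = g_3
The first power of g_9 equal to the identity is g_9^8, so ord(g_9) = 8.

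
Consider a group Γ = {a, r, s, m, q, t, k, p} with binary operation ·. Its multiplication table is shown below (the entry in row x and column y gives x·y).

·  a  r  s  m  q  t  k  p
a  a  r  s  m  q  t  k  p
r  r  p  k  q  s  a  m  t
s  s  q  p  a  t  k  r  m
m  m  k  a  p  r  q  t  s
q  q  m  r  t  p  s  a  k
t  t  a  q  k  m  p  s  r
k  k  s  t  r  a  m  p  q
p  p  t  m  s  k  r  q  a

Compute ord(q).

4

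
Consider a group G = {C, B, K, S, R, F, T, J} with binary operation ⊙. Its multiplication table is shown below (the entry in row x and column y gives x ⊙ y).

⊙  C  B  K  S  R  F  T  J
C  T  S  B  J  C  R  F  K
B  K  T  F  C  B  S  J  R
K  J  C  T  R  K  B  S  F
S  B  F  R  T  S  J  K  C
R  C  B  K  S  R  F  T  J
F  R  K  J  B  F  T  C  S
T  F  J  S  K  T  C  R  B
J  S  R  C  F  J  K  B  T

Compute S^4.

R

S^1 = S
S^2 = S ⊙ S = T
S^3 = T ⊙ S = K
S^4 = K ⊙ S = R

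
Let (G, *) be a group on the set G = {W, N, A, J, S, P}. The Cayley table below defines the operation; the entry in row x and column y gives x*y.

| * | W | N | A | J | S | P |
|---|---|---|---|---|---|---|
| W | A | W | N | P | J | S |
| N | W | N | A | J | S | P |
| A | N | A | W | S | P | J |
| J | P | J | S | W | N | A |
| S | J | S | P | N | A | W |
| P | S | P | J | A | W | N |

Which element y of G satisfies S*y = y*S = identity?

J

First locate the identity: row N matches the header, so N is the identity.
Scan row S for N: S*J = N. Hence S^(-1) = J.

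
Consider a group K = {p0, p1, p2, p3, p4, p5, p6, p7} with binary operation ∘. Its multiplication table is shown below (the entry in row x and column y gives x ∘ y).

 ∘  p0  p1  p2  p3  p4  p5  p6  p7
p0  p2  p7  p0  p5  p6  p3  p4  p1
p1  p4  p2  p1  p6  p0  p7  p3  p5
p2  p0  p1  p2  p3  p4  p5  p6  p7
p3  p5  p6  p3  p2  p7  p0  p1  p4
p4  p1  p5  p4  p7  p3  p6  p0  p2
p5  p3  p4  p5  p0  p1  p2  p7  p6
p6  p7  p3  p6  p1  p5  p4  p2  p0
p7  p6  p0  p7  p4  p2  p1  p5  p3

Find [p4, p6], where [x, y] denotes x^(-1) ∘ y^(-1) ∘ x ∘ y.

Identity is p2; from the table p4^(-1) = p7 and p6^(-1) = p6.
p7 ∘ p6 = p5
p5 ∘ p4 = p1
p1 ∘ p6 = p3

p3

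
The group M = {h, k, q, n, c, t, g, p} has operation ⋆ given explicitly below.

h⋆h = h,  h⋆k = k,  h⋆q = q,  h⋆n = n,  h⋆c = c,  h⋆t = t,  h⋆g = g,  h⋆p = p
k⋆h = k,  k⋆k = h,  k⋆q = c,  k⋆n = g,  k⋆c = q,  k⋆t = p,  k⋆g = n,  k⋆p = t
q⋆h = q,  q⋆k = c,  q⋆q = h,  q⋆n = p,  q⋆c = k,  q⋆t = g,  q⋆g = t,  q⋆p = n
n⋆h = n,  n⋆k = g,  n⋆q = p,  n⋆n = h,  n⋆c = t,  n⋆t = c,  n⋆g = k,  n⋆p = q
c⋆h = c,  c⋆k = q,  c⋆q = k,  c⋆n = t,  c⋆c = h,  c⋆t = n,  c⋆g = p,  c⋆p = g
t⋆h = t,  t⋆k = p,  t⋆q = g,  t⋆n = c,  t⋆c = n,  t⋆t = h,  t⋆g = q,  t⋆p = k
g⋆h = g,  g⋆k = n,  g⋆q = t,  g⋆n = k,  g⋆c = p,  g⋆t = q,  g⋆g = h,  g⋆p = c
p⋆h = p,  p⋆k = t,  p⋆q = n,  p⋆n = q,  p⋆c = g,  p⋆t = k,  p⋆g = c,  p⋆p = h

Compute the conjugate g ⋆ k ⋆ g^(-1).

k

The identity is h. In row g, the entry h sits in column g, so g^(-1) = g.
g ⋆ k = n
n ⋆ g = k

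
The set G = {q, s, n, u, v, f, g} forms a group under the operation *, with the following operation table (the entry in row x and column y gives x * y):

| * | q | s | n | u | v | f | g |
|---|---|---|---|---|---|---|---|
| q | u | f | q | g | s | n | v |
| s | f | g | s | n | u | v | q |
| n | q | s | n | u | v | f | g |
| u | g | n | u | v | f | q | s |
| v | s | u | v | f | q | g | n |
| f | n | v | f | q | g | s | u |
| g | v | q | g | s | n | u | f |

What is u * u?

v

Read row u, column u: u * u = v.
(Structurally, G here is isomorphic to the cyclic group Z_7.)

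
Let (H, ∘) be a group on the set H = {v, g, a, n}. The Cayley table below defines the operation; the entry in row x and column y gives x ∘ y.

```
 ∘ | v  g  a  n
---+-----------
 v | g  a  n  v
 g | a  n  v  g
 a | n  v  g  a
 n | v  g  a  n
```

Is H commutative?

Yes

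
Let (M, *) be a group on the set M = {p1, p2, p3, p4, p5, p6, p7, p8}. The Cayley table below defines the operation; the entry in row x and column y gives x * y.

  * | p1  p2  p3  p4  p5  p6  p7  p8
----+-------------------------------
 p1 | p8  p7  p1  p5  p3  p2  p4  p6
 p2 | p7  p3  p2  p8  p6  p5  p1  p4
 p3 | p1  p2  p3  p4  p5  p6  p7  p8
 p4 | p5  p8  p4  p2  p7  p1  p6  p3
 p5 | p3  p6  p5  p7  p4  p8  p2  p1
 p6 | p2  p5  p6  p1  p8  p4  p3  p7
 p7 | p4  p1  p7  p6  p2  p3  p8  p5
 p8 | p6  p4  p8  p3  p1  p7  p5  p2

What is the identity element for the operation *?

The identity e satisfies e * x = x for all x, so its row in the table reproduces the column headers.
Row p3 reads: p1, p2, p3, p4, p5, p6, p7, p8 — exactly the header order. So p3 is the identity.

p3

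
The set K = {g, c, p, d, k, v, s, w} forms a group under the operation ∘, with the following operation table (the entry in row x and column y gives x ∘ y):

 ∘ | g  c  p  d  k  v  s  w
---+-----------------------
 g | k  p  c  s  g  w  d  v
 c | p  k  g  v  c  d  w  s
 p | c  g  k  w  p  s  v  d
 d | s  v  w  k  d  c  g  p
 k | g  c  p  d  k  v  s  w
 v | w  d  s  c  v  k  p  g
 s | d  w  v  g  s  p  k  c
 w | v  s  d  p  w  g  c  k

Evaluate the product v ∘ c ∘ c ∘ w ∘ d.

v ∘ c = d
d ∘ c = v
v ∘ w = g
g ∘ d = s
(Structurally, K here is isomorphic to the elementary abelian group (Z_2)^3.)

s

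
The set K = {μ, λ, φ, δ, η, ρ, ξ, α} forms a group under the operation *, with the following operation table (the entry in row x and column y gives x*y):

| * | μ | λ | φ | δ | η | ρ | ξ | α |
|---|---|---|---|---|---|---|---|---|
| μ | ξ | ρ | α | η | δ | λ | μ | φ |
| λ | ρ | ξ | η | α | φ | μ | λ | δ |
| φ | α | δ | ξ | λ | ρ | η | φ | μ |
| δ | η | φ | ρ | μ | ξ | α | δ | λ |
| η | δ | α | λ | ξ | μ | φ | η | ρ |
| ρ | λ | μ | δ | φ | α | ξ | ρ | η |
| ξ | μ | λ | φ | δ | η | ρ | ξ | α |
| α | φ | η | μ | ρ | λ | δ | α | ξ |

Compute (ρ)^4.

ξ

ρ^1 = ρ
ρ^2 = ρ*ρ = ξ
ρ^3 = ξ*ρ = ρ
ρ^4 = ρ*ρ = ξ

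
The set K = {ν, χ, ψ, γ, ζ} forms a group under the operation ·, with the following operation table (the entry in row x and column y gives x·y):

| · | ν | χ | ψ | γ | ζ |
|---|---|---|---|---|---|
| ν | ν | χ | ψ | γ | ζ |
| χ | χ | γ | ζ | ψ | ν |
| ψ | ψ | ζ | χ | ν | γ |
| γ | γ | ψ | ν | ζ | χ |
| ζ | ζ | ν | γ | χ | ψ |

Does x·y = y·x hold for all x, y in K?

Check whether the table is symmetric across its main diagonal.
Every entry (row x, col y) equals the entry (row y, col x), so K is abelian.

Yes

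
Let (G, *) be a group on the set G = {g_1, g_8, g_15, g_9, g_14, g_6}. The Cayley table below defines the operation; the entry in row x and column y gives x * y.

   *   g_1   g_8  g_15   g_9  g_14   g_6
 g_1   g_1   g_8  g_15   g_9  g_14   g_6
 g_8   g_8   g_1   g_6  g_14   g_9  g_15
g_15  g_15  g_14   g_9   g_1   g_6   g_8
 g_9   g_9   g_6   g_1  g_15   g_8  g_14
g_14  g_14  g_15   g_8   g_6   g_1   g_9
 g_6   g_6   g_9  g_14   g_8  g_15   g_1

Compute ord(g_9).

3

The identity element is g_1 (its row matches the header).
g_9^1 = g_9
g_9^2 = g_9 * g_9 = g_15
g_9^3 = g_15 * g_9 = g_1
The first power of g_9 equal to the identity is g_9^3, so ord(g_9) = 3.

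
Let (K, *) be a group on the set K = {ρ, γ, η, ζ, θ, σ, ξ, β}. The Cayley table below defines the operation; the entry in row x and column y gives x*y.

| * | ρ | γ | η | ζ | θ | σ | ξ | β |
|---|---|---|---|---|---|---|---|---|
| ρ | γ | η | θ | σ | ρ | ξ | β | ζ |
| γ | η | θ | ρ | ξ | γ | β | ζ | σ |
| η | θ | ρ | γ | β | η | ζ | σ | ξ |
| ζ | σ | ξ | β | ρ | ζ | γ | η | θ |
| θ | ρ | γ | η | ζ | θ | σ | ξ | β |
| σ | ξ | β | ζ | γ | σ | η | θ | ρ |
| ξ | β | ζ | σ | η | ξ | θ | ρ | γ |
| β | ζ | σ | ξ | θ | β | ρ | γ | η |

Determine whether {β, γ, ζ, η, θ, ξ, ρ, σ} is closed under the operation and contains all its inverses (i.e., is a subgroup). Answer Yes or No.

{β, γ, ζ, η, θ, ξ, ρ, σ} contains the identity θ.
Checking products: every product of two elements of {β, γ, ζ, η, θ, ξ, ρ, σ} (read from the table) lies in {β, γ, ζ, η, θ, ξ, ρ, σ}, so the set is closed.
In a finite group, a nonempty closed subset is a subgroup. So {β, γ, ζ, η, θ, ξ, ρ, σ} ≤ K.

Yes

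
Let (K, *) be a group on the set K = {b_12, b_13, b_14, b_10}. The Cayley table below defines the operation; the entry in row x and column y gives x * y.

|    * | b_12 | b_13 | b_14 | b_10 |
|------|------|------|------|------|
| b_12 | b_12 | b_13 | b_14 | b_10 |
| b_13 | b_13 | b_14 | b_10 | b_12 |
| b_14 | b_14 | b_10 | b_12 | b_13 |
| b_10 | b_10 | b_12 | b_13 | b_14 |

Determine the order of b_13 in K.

The identity element is b_12 (its row matches the header).
b_13^1 = b_13
b_13^2 = b_13 * b_13 = b_14
b_13^3 = b_14 * b_13 = b_10
b_13^4 = b_10 * b_13 = b_12
The first power of b_13 equal to the identity is b_13^4, so ord(b_13) = 4.

4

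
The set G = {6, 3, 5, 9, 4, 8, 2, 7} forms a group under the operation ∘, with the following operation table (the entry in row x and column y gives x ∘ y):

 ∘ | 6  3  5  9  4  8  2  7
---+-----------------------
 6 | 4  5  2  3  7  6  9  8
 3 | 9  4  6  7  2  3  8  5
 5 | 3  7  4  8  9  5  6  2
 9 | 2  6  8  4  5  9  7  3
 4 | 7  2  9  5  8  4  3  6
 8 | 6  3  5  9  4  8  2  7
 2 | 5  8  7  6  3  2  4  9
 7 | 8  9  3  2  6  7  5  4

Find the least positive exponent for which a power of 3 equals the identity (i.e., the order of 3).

4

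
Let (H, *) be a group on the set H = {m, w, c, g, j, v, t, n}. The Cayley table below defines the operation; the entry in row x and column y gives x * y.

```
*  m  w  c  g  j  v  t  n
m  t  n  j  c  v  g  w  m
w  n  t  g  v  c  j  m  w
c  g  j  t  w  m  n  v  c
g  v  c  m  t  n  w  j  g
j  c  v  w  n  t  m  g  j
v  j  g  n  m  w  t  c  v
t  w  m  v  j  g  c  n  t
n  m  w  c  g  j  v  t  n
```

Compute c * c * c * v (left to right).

c * c = t
t * c = v
v * v = t

t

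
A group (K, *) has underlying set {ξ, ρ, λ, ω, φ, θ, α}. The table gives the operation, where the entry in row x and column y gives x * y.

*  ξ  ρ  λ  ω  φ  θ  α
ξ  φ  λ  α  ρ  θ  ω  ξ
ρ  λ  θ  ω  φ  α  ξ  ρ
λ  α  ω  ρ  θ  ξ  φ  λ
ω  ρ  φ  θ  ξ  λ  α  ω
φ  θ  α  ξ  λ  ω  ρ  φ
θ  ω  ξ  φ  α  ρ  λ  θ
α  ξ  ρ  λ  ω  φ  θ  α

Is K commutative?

Yes

Check whether the table is symmetric across its main diagonal.
Every entry (row x, col y) equals the entry (row y, col x), so K is abelian.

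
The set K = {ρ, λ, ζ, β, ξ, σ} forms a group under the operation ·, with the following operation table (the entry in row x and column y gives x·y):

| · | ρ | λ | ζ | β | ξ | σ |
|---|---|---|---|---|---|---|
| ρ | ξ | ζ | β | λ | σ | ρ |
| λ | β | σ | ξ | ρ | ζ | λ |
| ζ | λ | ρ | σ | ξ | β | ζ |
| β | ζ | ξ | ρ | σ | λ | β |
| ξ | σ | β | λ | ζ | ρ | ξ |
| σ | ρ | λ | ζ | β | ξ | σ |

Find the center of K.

An element z is central iff its row equals its column in the table.
For ρ: ρ·ζ = β ≠ λ = ζ·ρ, so ρ ∉ Z.
Checking each element this way leaves Z(K) = {σ}.
(Structurally, K here is isomorphic to the symmetric group S_3.)

{σ}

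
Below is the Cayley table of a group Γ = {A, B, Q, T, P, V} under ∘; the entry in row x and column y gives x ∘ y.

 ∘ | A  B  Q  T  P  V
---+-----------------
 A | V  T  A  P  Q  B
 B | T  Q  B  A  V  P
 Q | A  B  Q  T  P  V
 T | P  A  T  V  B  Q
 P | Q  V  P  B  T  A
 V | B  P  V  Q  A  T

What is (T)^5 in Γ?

V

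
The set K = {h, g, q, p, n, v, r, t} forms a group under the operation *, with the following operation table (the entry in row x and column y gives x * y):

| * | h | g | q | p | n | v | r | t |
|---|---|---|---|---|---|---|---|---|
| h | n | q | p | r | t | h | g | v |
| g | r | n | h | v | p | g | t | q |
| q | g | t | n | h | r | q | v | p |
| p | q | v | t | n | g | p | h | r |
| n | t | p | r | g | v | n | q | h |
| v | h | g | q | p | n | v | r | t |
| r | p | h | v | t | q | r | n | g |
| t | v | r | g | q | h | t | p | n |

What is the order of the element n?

The identity element is v (its row matches the header).
n^1 = n
n^2 = n * n = v
The first power of n equal to the identity is n^2, so ord(n) = 2.

2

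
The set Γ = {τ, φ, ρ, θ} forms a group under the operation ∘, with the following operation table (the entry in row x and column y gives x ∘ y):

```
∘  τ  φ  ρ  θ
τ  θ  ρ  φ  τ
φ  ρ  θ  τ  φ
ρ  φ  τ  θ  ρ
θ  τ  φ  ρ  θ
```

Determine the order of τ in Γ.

The identity element is θ (its row matches the header).
τ^1 = τ
τ^2 = τ ∘ τ = θ
The first power of τ equal to the identity is τ^2, so ord(τ) = 2.

2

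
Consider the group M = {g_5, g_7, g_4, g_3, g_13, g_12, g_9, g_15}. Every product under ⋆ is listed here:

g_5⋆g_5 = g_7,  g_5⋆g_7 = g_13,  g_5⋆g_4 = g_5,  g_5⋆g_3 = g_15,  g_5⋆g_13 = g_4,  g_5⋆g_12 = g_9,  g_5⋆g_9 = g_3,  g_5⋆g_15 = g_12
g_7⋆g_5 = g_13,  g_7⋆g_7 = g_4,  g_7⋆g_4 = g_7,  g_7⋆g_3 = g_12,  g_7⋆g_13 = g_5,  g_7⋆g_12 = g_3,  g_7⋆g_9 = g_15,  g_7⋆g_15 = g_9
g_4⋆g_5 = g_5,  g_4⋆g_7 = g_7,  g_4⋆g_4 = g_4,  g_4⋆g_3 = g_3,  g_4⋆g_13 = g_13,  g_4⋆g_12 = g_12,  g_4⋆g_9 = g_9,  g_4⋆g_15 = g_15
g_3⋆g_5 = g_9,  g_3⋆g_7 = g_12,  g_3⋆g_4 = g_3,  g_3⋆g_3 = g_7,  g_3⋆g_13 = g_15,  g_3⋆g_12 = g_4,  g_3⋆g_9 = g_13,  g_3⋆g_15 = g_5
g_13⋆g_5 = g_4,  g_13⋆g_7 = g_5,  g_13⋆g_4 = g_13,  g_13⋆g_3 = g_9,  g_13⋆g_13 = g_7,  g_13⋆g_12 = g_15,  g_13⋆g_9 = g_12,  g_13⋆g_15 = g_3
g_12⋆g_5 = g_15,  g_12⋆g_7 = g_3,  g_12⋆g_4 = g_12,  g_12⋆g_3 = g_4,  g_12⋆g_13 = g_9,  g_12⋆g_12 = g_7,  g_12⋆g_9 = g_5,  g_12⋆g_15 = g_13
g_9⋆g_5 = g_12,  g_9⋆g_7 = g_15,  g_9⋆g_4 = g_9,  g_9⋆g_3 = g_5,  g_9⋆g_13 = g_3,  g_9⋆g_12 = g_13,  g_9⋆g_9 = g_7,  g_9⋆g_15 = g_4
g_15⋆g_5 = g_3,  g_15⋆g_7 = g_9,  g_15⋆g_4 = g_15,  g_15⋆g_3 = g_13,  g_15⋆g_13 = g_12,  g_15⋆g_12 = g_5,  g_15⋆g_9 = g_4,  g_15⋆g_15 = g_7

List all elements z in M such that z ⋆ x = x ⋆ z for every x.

{g_4, g_7}

An element z is central iff its row equals its column in the table.
For g_12: g_12 ⋆ g_13 = g_9 ≠ g_15 = g_13 ⋆ g_12, so g_12 ∉ Z.
Checking each element this way leaves Z(M) = {g_4, g_7}.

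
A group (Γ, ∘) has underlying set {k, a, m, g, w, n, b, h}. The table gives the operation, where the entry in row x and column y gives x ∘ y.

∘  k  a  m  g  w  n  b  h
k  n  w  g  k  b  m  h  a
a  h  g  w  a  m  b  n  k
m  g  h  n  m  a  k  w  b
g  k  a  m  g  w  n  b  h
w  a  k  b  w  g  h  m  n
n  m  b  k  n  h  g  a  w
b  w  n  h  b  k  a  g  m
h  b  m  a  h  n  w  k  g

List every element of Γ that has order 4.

{k, m}

Identity is g. Compute the order of each non-identity element by repeated multiplication:
  k: k → n → m → g  (order 4)
  a: a → g  (order 2)
  m: m → n → k → g  (order 4)
  w: w → g  (order 2)
  n: n → g  (order 2)
  b: b → g  (order 2)
  h: h → g  (order 2)
Elements of order 4: {k, m}.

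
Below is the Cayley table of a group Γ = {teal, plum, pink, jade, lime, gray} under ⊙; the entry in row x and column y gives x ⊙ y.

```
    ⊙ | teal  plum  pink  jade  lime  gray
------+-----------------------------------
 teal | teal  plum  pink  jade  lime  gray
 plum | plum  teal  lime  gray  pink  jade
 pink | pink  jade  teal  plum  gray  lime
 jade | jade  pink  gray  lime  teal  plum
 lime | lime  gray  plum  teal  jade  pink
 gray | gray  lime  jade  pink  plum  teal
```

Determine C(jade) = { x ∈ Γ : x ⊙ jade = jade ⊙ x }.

Compare row jade with column jade entry by entry.
lime ⊙ jade = teal = jade ⊙ lime, so lime commutes with jade.
pink ⊙ jade = plum but jade ⊙ pink = gray, so pink does not.
Collecting the elements that commute with jade: C(jade) = {jade, lime, teal}.

{jade, lime, teal}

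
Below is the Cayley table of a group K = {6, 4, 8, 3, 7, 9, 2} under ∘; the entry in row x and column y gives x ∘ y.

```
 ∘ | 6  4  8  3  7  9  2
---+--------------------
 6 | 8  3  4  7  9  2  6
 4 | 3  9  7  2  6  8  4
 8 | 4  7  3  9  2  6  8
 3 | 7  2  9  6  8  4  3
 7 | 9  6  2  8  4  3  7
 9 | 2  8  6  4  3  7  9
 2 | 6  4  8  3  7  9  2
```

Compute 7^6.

8

7^1 = 7
7^2 = 7 ∘ 7 = 4
7^3 = 4 ∘ 7 = 6
7^4 = 6 ∘ 7 = 9
7^5 = 9 ∘ 7 = 3
7^6 = 3 ∘ 7 = 8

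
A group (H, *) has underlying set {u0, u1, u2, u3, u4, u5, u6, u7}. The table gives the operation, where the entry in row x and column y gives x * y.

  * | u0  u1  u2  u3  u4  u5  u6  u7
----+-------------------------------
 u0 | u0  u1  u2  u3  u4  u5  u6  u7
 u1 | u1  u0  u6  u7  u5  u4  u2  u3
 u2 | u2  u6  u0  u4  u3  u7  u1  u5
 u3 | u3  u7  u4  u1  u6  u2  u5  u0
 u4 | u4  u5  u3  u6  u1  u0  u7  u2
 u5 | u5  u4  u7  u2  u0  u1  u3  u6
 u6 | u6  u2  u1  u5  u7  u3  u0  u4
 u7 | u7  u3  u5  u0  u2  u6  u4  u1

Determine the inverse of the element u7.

u3

First locate the identity: row u0 matches the header, so u0 is the identity.
Scan row u7 for u0: u7 * u3 = u0. Hence u7^(-1) = u3.
(Structurally, H here is isomorphic to Z_2 x Z_4.)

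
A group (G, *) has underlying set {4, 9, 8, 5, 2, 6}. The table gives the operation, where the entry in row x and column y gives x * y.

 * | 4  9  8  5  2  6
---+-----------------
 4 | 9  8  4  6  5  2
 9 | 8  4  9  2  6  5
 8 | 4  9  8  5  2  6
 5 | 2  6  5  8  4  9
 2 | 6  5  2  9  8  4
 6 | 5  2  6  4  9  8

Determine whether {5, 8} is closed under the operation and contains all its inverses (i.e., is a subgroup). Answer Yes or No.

{5, 8} contains the identity 8.
Checking products: every product of two elements of {5, 8} (read from the table) lies in {5, 8}, so the set is closed.
In a finite group, a nonempty closed subset is a subgroup. So {5, 8} ≤ G.

Yes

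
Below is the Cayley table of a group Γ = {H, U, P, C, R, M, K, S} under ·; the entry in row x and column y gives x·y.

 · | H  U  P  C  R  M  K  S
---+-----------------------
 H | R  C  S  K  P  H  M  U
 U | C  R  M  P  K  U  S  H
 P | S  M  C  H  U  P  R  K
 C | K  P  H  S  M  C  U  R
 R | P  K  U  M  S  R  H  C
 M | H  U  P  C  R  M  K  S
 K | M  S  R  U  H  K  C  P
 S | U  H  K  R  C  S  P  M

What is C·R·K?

C·R = M
M·K = K

K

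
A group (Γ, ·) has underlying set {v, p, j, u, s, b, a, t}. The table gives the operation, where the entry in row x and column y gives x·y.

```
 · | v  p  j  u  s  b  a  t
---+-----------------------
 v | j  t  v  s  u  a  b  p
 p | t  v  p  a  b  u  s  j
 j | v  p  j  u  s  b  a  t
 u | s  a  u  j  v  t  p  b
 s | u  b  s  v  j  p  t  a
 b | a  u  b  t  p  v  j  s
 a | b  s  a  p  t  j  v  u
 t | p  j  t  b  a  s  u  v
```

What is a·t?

u

Read row a, column t: a·t = u.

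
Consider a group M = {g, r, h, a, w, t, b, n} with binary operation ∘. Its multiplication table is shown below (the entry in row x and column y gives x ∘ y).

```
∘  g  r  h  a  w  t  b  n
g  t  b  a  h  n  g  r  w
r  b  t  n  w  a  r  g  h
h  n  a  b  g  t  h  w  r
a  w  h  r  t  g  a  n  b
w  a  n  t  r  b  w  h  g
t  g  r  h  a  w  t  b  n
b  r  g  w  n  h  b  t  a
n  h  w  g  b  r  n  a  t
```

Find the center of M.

{b, t}

An element z is central iff its row equals its column in the table.
For r: r ∘ w = a ≠ n = w ∘ r, so r ∉ Z.
Checking each element this way leaves Z(M) = {b, t}.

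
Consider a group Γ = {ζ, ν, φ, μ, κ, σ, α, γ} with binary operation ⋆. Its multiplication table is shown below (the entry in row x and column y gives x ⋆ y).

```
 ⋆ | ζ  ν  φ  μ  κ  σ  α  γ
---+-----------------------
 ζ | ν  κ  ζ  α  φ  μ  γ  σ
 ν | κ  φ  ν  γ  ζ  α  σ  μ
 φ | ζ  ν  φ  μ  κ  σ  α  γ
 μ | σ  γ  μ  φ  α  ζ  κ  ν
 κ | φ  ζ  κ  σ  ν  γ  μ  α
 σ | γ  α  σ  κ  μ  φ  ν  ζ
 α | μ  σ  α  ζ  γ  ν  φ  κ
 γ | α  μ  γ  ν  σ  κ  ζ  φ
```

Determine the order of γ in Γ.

2

The identity element is φ (its row matches the header).
γ^1 = γ
γ^2 = γ ⋆ γ = φ
The first power of γ equal to the identity is γ^2, so ord(γ) = 2.
(Structurally, Γ here is isomorphic to the dihedral group D_4.)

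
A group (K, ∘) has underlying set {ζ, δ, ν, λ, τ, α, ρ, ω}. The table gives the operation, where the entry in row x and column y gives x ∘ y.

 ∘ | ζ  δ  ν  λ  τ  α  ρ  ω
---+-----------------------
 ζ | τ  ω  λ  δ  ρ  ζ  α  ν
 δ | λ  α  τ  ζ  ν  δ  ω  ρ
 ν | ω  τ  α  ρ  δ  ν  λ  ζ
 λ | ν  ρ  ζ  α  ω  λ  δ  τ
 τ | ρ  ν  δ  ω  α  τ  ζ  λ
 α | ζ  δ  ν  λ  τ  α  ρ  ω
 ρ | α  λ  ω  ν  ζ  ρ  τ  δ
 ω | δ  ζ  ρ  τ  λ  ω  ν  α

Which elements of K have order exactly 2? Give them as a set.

Identity is α. Compute the order of each non-identity element by repeated multiplication:
  ζ: ζ → τ → ρ → α  (order 4)
  δ: δ → α  (order 2)
  ν: ν → α  (order 2)
  λ: λ → α  (order 2)
  τ: τ → α  (order 2)
  ρ: ρ → τ → ζ → α  (order 4)
  ω: ω → α  (order 2)
Elements of order 2: {δ, λ, ν, τ, ω}.

{δ, λ, ν, τ, ω}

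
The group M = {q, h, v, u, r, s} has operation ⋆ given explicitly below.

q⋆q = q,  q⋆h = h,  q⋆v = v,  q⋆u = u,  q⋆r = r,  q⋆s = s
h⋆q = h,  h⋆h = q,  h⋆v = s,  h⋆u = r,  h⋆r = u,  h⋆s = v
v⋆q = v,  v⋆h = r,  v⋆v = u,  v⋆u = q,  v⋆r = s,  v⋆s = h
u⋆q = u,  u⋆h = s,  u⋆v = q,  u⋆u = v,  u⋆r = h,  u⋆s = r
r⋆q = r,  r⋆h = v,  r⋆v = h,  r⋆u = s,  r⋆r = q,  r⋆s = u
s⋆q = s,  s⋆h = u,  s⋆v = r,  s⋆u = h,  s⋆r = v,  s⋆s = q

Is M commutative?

v ⋆ r = s but r ⋆ v = h.
Since v and r do not commute, M is not abelian.

No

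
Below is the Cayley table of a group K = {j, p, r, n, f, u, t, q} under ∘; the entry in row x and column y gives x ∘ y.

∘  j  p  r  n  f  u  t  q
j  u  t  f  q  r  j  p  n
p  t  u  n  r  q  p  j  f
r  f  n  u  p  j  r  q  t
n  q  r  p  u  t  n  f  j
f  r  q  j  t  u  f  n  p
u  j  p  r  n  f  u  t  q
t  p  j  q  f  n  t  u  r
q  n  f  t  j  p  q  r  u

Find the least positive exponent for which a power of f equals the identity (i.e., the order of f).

The identity element is u (its row matches the header).
f^1 = f
f^2 = f ∘ f = u
The first power of f equal to the identity is f^2, so ord(f) = 2.

2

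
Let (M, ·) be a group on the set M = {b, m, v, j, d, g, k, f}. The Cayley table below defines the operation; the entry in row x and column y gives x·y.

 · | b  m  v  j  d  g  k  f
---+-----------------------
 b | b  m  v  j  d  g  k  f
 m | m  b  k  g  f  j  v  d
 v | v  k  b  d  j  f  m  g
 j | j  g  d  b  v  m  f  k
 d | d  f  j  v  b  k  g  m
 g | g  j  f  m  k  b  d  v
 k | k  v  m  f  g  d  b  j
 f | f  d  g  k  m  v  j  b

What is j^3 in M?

j

j^1 = j
j^2 = j·j = b
j^3 = b·j = j
(Structurally, M here is isomorphic to the elementary abelian group (Z_2)^3.)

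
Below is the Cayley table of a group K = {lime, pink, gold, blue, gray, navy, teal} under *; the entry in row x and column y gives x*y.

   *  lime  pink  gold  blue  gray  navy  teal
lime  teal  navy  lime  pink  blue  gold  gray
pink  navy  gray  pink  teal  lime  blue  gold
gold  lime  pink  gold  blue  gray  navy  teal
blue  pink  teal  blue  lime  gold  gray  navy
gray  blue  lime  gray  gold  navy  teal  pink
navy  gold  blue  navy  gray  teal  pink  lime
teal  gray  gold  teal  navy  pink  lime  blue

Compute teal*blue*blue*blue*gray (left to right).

gray

teal*blue = navy
navy*blue = gray
gray*blue = gold
gold*gray = gray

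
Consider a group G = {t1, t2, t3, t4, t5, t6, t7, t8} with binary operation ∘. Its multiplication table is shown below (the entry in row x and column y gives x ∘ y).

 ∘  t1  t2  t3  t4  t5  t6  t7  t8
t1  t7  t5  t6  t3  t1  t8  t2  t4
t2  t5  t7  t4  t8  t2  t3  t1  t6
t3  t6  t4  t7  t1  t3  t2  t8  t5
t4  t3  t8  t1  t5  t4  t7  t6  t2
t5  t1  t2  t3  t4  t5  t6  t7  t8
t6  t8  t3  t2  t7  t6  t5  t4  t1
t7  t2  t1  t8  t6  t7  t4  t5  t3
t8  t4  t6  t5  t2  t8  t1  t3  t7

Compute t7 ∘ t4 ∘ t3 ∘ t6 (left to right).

t3

t7 ∘ t4 = t6
t6 ∘ t3 = t2
t2 ∘ t6 = t3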